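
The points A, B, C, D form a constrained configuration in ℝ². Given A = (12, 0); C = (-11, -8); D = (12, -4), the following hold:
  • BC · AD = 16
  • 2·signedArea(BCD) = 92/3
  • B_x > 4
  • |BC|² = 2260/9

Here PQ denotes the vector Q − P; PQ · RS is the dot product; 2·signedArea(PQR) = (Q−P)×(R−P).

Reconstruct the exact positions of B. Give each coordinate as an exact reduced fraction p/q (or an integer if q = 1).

B = (13/3, -4)

1. B_x = 13/3  [2·signedArea(BCD) = 92/3 ∩ BC · AD = 16]
2. B_y = -4  [2·signedArea(BCD) = 92/3 ∩ BC · AD = 16]
   → B = (13/3, -4)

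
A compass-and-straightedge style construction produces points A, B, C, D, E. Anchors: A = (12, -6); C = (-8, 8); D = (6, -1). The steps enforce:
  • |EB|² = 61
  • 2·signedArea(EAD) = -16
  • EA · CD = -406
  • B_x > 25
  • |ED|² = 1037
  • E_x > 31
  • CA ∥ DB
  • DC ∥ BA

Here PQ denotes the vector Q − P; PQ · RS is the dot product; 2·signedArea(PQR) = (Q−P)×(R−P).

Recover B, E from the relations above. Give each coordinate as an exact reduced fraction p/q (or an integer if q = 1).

1. B_x = 26  [DC ∥ BA ∩ CA ∥ DB]
2. B_y = -15  [DC ∥ BA ∩ CA ∥ DB]
   → B = (26, -15)
3. E_x = 32  [2·signedArea(EAD) = -16 ∩ EA · CD = -406]
4. E_y = -20  [2·signedArea(EAD) = -16 ∩ EA · CD = -406]
   → E = (32, -20)

B = (26, -15)
E = (32, -20)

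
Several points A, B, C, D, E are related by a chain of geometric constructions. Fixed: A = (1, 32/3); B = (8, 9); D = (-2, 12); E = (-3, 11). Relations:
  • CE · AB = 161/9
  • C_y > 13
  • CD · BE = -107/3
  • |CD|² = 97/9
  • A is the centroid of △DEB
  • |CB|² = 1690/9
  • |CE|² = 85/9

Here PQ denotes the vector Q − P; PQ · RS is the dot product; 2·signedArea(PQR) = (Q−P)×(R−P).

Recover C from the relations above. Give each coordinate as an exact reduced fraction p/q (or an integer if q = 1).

C = (-5, 40/3)

1. C_x = -5  [CE · AB = 161/9 ∩ CD · BE = -107/3]
2. C_y = 40/3  [CE · AB = 161/9 ∩ CD · BE = -107/3]
   → C = (-5, 40/3)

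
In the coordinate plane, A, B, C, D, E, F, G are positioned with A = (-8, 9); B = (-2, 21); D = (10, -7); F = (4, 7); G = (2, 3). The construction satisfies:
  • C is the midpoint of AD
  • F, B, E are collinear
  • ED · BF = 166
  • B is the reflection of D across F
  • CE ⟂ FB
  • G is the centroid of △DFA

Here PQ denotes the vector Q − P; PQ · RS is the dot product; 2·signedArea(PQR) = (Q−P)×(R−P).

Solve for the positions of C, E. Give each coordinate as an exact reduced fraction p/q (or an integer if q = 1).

C = (1, 1)
E = (331/58, 175/58)

1. C_x = 1  [C is the midpoint of AD]
2. C_y = 1  [C is the midpoint of AD]
   → C = (1, 1)
3. E_x = 331/58  [F, B, E are collinear ∩ CE ⟂ FB]
4. E_y = 175/58  [F, B, E are collinear ∩ CE ⟂ FB]
   → E = (331/58, 175/58)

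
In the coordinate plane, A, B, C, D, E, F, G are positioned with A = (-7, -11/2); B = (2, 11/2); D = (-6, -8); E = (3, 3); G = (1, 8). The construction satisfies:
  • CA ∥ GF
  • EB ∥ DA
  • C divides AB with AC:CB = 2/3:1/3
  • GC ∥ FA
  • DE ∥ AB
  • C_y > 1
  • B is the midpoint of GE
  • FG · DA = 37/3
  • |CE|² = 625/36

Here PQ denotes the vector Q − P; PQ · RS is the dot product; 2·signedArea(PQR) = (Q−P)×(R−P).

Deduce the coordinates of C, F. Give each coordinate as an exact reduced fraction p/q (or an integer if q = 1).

1. C_x = -1  [C divides AB with AC:CB = 2/3:1/3]
2. C_y = 11/6  [C divides AB with AC:CB = 2/3:1/3]
   → C = (-1, 11/6)
3. F_x = -5  [GC ∥ FA ∩ CA ∥ GF]
4. F_y = 2/3  [GC ∥ FA ∩ CA ∥ GF]
   → F = (-5, 2/3)

C = (-1, 11/6)
F = (-5, 2/3)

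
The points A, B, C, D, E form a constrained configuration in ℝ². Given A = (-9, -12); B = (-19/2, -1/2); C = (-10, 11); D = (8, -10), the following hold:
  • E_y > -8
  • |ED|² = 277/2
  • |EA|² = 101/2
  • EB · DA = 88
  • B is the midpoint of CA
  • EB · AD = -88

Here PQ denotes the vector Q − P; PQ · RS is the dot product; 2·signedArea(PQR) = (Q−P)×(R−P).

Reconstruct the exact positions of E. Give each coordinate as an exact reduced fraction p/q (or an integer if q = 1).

E = (-7/2, -15/2)

1. E_x = -7/2  [line 17·x + 2·y + 149/2 = 0 ∩ |EA|² = 101/2]
2. E_y = -15/2  [line 17·x + 2·y + 149/2 = 0 ∩ |EA|² = 101/2]
   → E = (-7/2, -15/2)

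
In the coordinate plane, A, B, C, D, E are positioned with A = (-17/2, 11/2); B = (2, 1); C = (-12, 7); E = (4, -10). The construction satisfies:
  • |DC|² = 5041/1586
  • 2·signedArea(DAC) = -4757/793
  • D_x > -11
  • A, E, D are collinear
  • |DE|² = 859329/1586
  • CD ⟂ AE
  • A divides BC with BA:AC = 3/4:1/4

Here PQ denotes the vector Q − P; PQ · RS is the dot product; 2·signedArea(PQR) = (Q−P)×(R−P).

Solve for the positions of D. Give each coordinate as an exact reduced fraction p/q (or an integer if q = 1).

D = (-16831/1586, 12877/1586)

1. D_x = -16831/1586  [A, E, D are collinear ∩ CD ⟂ AE]
2. D_y = 12877/1586  [A, E, D are collinear ∩ CD ⟂ AE]
   → D = (-16831/1586, 12877/1586)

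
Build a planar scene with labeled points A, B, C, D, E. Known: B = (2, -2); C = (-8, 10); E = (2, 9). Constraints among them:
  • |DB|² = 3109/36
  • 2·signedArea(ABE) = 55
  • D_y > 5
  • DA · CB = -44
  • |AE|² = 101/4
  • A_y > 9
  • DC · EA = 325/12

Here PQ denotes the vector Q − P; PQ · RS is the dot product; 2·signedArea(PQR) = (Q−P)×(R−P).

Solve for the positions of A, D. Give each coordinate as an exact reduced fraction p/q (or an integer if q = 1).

1. A_x = -3  [2·signedArea(ABE) = 55]
2. A_y = 19/2  [|AE|² = 101/4]
   → A = (-3, 19/2)
3. D_x = -3  [DC · EA = 325/12 ∩ DA · CB = -44]
4. D_y = 35/6  [DC · EA = 325/12 ∩ DA · CB = -44]
   → D = (-3, 35/6)

A = (-3, 19/2)
D = (-3, 35/6)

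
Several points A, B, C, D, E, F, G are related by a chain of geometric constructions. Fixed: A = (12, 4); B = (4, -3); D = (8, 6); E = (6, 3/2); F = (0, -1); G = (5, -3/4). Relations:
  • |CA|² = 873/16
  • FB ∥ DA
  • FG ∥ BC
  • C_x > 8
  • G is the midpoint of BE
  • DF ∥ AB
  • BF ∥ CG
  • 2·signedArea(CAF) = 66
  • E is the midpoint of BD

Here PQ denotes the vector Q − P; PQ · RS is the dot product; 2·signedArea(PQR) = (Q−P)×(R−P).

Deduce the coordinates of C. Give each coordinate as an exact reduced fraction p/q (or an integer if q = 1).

C = (9, -11/4)

1. C_x = 9  [BF ∥ CG ∩ FG ∥ BC]
2. C_y = -11/4  [BF ∥ CG ∩ FG ∥ BC]
   → C = (9, -11/4)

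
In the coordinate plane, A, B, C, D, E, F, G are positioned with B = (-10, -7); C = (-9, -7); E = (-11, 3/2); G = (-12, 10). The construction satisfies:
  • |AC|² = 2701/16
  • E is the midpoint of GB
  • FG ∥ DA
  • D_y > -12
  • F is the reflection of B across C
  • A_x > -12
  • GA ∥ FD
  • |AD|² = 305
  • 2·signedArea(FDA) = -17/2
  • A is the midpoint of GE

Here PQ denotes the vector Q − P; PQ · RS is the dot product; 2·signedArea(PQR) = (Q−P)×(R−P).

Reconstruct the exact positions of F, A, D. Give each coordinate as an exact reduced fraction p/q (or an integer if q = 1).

1. F_x = -8  [F is the reflection of B across C]
2. F_y = -7  [F is the reflection of B across C]
   → F = (-8, -7)
3. A_x = -23/2  [A is the midpoint of GE]
4. A_y = 23/4  [A is the midpoint of GE]
   → A = (-23/2, 23/4)
5. D_x = -15/2  [FG ∥ DA ∩ GA ∥ FD]
6. D_y = -45/4  [FG ∥ DA ∩ GA ∥ FD]
   → D = (-15/2, -45/4)

A = (-23/2, 23/4)
D = (-15/2, -45/4)
F = (-8, -7)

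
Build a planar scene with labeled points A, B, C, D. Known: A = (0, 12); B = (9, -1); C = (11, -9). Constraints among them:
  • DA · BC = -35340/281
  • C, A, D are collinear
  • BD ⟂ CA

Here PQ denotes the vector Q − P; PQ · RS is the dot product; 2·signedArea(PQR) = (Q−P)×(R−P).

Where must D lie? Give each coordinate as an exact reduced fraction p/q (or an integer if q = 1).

1. D_x = 2046/281  [C, A, D are collinear ∩ BD ⟂ CA]
2. D_y = -534/281  [C, A, D are collinear ∩ BD ⟂ CA]
   → D = (2046/281, -534/281)

D = (2046/281, -534/281)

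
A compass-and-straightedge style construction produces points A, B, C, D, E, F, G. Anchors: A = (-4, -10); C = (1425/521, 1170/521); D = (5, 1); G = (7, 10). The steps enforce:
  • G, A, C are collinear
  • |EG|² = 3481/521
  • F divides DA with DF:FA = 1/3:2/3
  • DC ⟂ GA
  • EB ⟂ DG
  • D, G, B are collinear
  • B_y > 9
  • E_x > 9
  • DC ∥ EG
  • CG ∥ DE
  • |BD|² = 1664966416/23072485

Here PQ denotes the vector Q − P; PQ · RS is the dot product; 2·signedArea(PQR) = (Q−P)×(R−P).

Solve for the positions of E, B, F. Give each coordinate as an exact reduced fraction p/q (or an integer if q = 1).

1. E_x = 4827/521  [DC ∥ EG ∩ CG ∥ DE]
2. E_y = 4561/521  [DC ∥ EG ∩ CG ∥ DE]
   → E = (4827/521, 4561/521)
3. B_x = 303033/44285  [D, G, B are collinear ∩ EB ⟂ DG]
4. B_y = 411521/44285  [D, G, B are collinear ∩ EB ⟂ DG]
   → B = (303033/44285, 411521/44285)
5. F_x = 2  [F divides DA with DF:FA = 1/3:2/3]
6. F_y = -8/3  [F divides DA with DF:FA = 1/3:2/3]
   → F = (2, -8/3)

B = (303033/44285, 411521/44285)
E = (4827/521, 4561/521)
F = (2, -8/3)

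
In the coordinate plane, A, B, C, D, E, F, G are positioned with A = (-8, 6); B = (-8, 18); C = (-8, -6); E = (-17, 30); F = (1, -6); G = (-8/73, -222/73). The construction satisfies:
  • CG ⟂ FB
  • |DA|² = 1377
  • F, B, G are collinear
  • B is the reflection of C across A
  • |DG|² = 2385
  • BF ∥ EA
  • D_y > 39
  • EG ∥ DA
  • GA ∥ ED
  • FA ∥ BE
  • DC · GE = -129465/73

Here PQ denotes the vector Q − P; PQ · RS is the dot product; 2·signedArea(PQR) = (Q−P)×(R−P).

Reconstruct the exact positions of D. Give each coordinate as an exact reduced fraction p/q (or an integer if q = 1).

D = (-1817/73, 2850/73)

1. D_x = -1817/73  [EG ∥ DA ∩ GA ∥ ED]
2. D_y = 2850/73  [EG ∥ DA ∩ GA ∥ ED]
   → D = (-1817/73, 2850/73)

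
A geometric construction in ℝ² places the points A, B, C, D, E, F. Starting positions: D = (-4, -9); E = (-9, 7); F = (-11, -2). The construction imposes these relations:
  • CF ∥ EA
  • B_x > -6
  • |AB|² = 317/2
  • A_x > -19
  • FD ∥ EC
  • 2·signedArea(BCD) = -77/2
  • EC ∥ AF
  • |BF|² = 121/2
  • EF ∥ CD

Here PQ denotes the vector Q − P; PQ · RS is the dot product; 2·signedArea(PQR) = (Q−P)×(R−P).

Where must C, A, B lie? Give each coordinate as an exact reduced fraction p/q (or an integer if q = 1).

A = (-18, 5)
B = (-11/2, 7/2)
C = (-2, 0)

1. C_x = -2  [EF ∥ CD ∩ FD ∥ EC]
2. C_y = 0  [EF ∥ CD ∩ FD ∥ EC]
   → C = (-2, 0)
3. A_x = -18  [EC ∥ AF ∩ CF ∥ EA]
4. A_y = 5  [EC ∥ AF ∩ CF ∥ EA]
   → A = (-18, 5)
5. B_x = -11/2  [line 9·x + -2·y + 113/2 = 0 ∩ |BF|² = 121/2]
6. B_y = 7/2  [line 9·x + -2·y + 113/2 = 0 ∩ |BF|² = 121/2]
   → B = (-11/2, 7/2)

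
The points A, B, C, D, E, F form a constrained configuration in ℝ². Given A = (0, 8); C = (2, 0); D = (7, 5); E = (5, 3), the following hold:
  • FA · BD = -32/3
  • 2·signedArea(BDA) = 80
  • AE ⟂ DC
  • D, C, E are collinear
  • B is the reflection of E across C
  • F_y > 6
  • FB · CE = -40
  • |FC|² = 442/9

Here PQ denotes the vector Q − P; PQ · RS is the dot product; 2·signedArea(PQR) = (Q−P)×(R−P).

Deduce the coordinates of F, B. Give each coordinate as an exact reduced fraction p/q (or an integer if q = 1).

1. B_x = -1  [B is the reflection of E across C]
2. B_y = -3  [B is the reflection of E across C]
   → B = (-1, -3)
3. F_x = 7/3  [line -3·x + -3·y + 28 = 0 ∩ |FC|² = 442/9]
4. F_y = 7  [line -3·x + -3·y + 28 = 0 ∩ |FC|² = 442/9]
   → F = (7/3, 7)

B = (-1, -3)
F = (7/3, 7)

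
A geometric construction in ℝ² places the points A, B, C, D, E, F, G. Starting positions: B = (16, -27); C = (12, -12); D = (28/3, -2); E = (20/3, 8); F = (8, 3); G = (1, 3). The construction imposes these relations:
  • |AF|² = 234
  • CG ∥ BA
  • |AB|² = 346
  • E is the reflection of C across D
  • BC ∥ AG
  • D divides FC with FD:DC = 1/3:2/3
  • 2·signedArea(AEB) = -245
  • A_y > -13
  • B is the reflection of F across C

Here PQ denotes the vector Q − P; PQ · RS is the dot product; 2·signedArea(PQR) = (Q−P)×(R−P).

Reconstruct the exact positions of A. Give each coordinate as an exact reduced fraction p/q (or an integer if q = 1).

A = (5, -12)

1. A_x = 5  [BC ∥ AG ∩ CG ∥ BA]
2. A_y = -12  [BC ∥ AG ∩ CG ∥ BA]
   → A = (5, -12)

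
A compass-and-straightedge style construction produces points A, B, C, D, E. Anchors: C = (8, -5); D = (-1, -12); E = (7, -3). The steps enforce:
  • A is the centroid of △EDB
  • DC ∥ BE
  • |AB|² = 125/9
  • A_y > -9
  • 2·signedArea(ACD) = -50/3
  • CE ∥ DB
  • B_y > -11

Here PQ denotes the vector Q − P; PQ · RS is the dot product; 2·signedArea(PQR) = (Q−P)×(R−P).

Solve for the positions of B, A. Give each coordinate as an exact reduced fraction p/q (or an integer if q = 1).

1. B_x = -2  [DC ∥ BE ∩ CE ∥ DB]
2. B_y = -10  [DC ∥ BE ∩ CE ∥ DB]
   → B = (-2, -10)
3. A_x = 4/3  [A is the centroid of △EDB]
4. A_y = -25/3  [A is the centroid of △EDB]
   → A = (4/3, -25/3)

A = (4/3, -25/3)
B = (-2, -10)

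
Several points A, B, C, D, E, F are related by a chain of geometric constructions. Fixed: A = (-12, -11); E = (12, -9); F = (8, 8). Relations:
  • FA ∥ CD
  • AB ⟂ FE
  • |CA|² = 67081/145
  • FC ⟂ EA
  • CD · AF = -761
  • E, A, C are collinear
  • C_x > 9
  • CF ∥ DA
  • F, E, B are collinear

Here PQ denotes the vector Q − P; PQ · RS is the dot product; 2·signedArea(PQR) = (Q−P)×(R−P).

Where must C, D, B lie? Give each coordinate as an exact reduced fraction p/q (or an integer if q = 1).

1. C_x = 1368/145  [E, A, C are collinear ∩ FC ⟂ EA]
2. C_y = -1336/145  [E, A, C are collinear ∩ FC ⟂ EA]
   → C = (1368/145, -1336/145)
3. D_x = -1532/145  [CF ∥ DA ∩ FA ∥ CD]
4. D_y = -4091/145  [CF ∥ DA ∩ FA ∥ CD]
   → D = (-1532/145, -4091/145)
5. B_x = 3412/305  [F, E, B are collinear ∩ AB ⟂ FE]
6. B_y = -1691/305  [F, E, B are collinear ∩ AB ⟂ FE]
   → B = (3412/305, -1691/305)

B = (3412/305, -1691/305)
C = (1368/145, -1336/145)
D = (-1532/145, -4091/145)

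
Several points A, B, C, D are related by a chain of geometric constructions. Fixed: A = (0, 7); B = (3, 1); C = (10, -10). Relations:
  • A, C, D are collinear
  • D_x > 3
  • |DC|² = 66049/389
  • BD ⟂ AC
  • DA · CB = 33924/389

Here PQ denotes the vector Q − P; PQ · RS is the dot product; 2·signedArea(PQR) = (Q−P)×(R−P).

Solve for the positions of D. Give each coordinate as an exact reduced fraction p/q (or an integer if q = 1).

1. D_x = 1320/389  [A, C, D are collinear ∩ BD ⟂ AC]
2. D_y = 479/389  [A, C, D are collinear ∩ BD ⟂ AC]
   → D = (1320/389, 479/389)

D = (1320/389, 479/389)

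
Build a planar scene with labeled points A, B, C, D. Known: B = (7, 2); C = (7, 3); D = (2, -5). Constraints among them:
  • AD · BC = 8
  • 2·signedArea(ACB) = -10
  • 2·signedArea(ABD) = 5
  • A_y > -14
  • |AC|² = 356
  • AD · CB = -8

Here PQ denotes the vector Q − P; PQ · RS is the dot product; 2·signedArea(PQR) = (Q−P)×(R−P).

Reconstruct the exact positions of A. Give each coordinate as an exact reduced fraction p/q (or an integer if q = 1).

1. A_x = -3  [AD · CB = -8 ∩ 2·signedArea(ABD) = 5]
2. A_y = -13  [AD · CB = -8 ∩ 2·signedArea(ABD) = 5]
   → A = (-3, -13)

A = (-3, -13)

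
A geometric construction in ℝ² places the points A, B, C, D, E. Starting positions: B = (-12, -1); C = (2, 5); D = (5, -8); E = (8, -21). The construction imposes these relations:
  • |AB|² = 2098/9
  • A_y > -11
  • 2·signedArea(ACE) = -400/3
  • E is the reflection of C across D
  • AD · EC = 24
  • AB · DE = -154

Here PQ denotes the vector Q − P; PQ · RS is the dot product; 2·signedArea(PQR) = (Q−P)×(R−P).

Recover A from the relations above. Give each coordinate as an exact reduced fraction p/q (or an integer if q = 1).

A = (1/3, -10)

1. A_x = 1/3  [AD · EC = 24 ∩ 2·signedArea(ACE) = -400/3]
2. A_y = -10  [AD · EC = 24 ∩ 2·signedArea(ACE) = -400/3]
   → A = (1/3, -10)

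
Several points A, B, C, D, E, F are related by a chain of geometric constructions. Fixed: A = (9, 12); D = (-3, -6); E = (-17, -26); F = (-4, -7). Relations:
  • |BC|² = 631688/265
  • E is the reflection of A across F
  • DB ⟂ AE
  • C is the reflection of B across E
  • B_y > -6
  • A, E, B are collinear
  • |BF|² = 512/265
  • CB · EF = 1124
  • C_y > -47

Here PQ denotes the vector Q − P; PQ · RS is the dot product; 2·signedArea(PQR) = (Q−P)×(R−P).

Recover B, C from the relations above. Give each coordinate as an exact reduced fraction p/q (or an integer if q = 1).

1. B_x = -852/265  [A, E, B are collinear ∩ DB ⟂ AE]
2. B_y = -1551/265  [A, E, B are collinear ∩ DB ⟂ AE]
   → B = (-852/265, -1551/265)
3. C_x = -8158/265  [C is the reflection of B across E]
4. C_y = -12229/265  [C is the reflection of B across E]
   → C = (-8158/265, -12229/265)

B = (-852/265, -1551/265)
C = (-8158/265, -12229/265)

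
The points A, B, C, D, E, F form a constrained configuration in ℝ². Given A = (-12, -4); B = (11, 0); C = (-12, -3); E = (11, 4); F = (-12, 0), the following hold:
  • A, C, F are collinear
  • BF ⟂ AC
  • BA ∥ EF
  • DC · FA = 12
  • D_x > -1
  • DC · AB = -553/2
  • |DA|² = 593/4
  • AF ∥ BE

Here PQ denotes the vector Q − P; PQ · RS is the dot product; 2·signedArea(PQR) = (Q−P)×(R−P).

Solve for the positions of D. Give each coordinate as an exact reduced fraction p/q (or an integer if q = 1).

1. D_x = -1/2  [DC · AB = -553/2 ∩ DC · FA = 12]
2. D_y = 0  [DC · AB = -553/2 ∩ DC · FA = 12]
   → D = (-1/2, 0)

D = (-1/2, 0)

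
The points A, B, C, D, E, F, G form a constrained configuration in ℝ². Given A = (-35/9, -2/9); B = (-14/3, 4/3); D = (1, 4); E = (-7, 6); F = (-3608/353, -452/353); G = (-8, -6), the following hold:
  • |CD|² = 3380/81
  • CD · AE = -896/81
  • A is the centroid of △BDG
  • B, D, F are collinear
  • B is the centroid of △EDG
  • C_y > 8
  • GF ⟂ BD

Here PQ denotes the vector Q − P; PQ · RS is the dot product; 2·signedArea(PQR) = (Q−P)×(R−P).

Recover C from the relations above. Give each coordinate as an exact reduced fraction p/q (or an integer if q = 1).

1. C_x = 53/9  [line 28/9·x + -56/9·y + 2660/81 = 0 ∩ |CD|² = 3380/81]
2. C_y = 74/9  [line 28/9·x + -56/9·y + 2660/81 = 0 ∩ |CD|² = 3380/81]
   → C = (53/9, 74/9)

C = (53/9, 74/9)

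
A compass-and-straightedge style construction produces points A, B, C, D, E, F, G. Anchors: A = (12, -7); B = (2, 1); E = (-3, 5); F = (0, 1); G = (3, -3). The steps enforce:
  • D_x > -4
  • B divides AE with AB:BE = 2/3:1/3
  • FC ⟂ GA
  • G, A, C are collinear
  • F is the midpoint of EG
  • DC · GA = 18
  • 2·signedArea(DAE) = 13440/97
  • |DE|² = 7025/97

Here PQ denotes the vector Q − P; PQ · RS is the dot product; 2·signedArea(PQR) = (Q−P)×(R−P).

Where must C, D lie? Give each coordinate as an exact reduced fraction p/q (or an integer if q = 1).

1. C_x = -96/97  [G, A, C are collinear ∩ FC ⟂ GA]
2. C_y = -119/97  [G, A, C are collinear ∩ FC ⟂ GA]
   → C = (-96/97, -119/97)
3. D_x = -386/97  [2·signedArea(DAE) = 13440/97 ∩ DC · GA = 18]
4. D_y = -335/97  [2·signedArea(DAE) = 13440/97 ∩ DC · GA = 18]
   → D = (-386/97, -335/97)

C = (-96/97, -119/97)
D = (-386/97, -335/97)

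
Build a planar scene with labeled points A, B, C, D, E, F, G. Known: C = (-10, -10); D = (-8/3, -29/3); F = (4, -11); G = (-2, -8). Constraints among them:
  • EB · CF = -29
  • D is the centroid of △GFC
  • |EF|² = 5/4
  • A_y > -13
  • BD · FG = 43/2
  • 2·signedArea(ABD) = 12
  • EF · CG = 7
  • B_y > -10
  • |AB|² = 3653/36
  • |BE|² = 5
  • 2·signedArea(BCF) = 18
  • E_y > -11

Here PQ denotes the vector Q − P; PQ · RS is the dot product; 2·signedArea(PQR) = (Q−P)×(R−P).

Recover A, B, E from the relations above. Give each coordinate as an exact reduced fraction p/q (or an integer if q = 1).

1. B_x = 1  [2·signedArea(BCF) = 18 ∩ BD · FG = 43/2]
2. B_y = -19/2  [2·signedArea(BCF) = 18 ∩ BD · FG = 43/2]
   → B = (1, -19/2)
3. E_x = 3  [EB · CF = -29 ∩ EF · CG = 7]
4. E_y = -21/2  [EB · CF = -29 ∩ EF · CG = 7]
   → E = (3, -21/2)
5. A_x = 32/3  [line 1/6·x + -11/3·y + -47 = 0 ∩ |AB|² = 3653/36]
6. A_y = -37/3  [line 1/6·x + -11/3·y + -47 = 0 ∩ |AB|² = 3653/36]
   → A = (32/3, -37/3)

A = (32/3, -37/3)
B = (1, -19/2)
E = (3, -21/2)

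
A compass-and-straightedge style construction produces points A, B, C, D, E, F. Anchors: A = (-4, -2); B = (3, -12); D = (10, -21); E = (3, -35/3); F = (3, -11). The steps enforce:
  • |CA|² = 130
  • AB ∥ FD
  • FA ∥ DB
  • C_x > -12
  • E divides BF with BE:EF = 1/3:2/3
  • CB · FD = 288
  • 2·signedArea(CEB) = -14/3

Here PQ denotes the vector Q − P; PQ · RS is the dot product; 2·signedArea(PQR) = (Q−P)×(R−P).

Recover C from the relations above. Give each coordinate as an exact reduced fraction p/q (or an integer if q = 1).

1. C_x = -11  [2·signedArea(CEB) = -14/3 ∩ CB · FD = 288]
2. C_y = 7  [2·signedArea(CEB) = -14/3 ∩ CB · FD = 288]
   → C = (-11, 7)

C = (-11, 7)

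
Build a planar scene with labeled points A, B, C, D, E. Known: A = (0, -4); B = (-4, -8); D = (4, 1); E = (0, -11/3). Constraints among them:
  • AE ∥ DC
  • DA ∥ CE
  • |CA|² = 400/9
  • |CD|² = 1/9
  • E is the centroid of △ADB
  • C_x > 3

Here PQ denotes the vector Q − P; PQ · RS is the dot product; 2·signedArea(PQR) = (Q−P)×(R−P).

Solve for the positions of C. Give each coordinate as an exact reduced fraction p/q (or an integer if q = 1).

1. C_x = 4  [DA ∥ CE ∩ AE ∥ DC]
2. C_y = 4/3  [DA ∥ CE ∩ AE ∥ DC]
   → C = (4, 4/3)

C = (4, 4/3)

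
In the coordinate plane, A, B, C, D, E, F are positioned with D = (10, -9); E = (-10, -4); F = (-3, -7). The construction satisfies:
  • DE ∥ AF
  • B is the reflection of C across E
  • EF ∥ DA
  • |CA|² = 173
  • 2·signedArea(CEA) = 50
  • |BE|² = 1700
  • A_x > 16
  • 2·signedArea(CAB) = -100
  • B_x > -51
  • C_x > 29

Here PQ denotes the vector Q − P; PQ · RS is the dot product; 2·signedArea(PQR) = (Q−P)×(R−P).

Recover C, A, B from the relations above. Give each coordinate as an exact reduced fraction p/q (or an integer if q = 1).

1. A_x = 17  [DE ∥ AF ∩ EF ∥ DA]
2. A_y = -12  [DE ∥ AF ∩ EF ∥ DA]
   → A = (17, -12)
3. C_x = 30  [line 8·x + 27·y + 138 = 0 ∩ |CA|² = 173]
4. C_y = -14  [line 8·x + 27·y + 138 = 0 ∩ |CA|² = 173]
   → C = (30, -14)
5. B_x = -50  [B is the reflection of C across E]
6. B_y = 6  [B is the reflection of C across E]
   → B = (-50, 6)

A = (17, -12)
B = (-50, 6)
C = (30, -14)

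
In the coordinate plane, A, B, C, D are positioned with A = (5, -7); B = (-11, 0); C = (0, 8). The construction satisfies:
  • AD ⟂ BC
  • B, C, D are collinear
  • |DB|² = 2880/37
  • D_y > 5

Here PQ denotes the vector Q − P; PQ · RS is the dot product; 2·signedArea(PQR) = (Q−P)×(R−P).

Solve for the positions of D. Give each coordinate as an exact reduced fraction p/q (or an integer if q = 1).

D = (-143/37, 192/37)

1. D_x = -143/37  [B, C, D are collinear ∩ AD ⟂ BC]
2. D_y = 192/37  [B, C, D are collinear ∩ AD ⟂ BC]
   → D = (-143/37, 192/37)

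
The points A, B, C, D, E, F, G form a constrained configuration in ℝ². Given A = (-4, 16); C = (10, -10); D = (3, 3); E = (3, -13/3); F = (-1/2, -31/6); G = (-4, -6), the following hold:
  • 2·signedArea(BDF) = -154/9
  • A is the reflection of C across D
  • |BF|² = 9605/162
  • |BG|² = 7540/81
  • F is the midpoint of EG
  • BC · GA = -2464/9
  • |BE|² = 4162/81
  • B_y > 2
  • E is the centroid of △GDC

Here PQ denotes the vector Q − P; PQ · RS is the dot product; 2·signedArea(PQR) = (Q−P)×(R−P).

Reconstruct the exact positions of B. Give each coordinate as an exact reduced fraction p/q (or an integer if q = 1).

1. B_x = 2/3  [2·signedArea(BDF) = -154/9 ∩ BC · GA = -2464/9]
2. B_y = 22/9  [2·signedArea(BDF) = -154/9 ∩ BC · GA = -2464/9]
   → B = (2/3, 22/9)

B = (2/3, 22/9)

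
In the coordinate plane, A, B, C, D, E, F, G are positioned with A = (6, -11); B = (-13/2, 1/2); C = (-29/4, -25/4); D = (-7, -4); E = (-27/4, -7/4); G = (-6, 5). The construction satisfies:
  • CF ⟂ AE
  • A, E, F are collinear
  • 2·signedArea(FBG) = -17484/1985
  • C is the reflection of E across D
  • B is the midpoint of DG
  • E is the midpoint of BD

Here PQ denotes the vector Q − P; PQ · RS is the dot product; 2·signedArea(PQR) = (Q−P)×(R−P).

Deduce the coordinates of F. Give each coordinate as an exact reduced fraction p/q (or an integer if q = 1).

1. F_x = -39213/7940  [A, E, F are collinear ∩ CF ⟂ AE]
2. F_y = -24329/7940  [A, E, F are collinear ∩ CF ⟂ AE]
   → F = (-39213/7940, -24329/7940)

F = (-39213/7940, -24329/7940)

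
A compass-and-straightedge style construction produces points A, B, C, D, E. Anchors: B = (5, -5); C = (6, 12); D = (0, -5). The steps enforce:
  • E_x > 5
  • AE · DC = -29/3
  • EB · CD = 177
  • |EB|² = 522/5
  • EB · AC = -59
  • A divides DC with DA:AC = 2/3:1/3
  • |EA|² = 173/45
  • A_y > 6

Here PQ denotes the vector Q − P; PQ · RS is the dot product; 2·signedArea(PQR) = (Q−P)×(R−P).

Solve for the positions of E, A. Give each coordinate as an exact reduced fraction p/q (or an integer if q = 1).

A = (4, 19/3)
E = (28/5, 26/5)

1. A_x = 4  [A divides DC with DA:AC = 2/3:1/3]
2. A_y = 19/3  [A divides DC with DA:AC = 2/3:1/3]
   → A = (4, 19/3)
3. E_x = 28/5  [line 6·x + 17·y + -122 = 0 ∩ |EA|² = 173/45]
4. E_y = 26/5  [line 6·x + 17·y + -122 = 0 ∩ |EA|² = 173/45]
   → E = (28/5, 26/5)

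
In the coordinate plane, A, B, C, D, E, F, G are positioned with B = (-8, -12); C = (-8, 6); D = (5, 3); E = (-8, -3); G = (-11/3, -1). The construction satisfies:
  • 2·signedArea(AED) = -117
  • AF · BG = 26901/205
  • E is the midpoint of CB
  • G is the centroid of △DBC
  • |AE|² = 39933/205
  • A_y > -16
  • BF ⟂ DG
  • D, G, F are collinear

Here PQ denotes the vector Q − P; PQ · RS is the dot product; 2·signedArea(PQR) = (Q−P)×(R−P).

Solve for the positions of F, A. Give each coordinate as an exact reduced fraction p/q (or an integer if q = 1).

1. F_x = -2342/205  [D, G, F are collinear ∩ BF ⟂ DG]
2. F_y = -939/205  [D, G, F are collinear ∩ BF ⟂ DG]
   → F = (-2342/205, -939/205)
3. A_x = -3044/205  [2·signedArea(AED) = -117 ∩ AF · BG = 26901/205]
4. A_y = -3108/205  [2·signedArea(AED) = -117 ∩ AF · BG = 26901/205]
   → A = (-3044/205, -3108/205)

A = (-3044/205, -3108/205)
F = (-2342/205, -939/205)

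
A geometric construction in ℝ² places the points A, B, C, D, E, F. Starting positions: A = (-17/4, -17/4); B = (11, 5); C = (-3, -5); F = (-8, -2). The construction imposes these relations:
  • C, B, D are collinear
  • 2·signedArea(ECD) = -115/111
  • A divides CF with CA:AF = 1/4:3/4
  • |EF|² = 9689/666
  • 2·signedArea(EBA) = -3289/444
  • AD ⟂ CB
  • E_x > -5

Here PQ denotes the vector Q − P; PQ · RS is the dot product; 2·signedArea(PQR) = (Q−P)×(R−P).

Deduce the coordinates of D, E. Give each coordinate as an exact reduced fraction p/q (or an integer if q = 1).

D = (-257/74, -395/74)
E = (-357/74, -913/222)

1. D_x = -257/74  [C, B, D are collinear ∩ AD ⟂ CB]
2. D_y = -395/74  [C, B, D are collinear ∩ AD ⟂ CB]
   → D = (-257/74, -395/74)
3. E_x = -357/74  [2·signedArea(ECD) = -115/111 ∩ 2·signedArea(EBA) = -3289/444]
4. E_y = -913/222  [2·signedArea(ECD) = -115/111 ∩ 2·signedArea(EBA) = -3289/444]
   → E = (-357/74, -913/222)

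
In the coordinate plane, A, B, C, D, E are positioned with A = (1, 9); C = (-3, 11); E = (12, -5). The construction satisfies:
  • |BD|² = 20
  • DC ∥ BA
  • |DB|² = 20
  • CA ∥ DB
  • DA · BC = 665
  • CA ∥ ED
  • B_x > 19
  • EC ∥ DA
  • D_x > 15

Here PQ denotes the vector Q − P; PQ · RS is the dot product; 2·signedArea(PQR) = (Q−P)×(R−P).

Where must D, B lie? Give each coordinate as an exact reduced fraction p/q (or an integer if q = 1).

1. D_x = 16  [EC ∥ DA ∩ CA ∥ ED]
2. D_y = -7  [EC ∥ DA ∩ CA ∥ ED]
   → D = (16, -7)
3. B_x = 20  [DC ∥ BA ∩ CA ∥ DB]
4. B_y = -9  [DC ∥ BA ∩ CA ∥ DB]
   → B = (20, -9)

B = (20, -9)
D = (16, -7)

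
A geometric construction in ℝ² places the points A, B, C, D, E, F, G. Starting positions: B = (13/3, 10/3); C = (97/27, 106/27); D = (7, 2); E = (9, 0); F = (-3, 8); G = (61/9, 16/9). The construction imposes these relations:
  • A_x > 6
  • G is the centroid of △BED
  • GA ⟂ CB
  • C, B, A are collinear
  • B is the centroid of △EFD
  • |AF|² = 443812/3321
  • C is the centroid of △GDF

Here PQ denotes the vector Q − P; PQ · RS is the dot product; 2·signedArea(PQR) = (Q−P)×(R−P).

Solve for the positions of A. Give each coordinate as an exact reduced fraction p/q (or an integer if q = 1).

1. A_x = 2429/369  [C, B, A are collinear ∩ GA ⟂ CB]
2. A_y = 566/369  [C, B, A are collinear ∩ GA ⟂ CB]
   → A = (2429/369, 566/369)

A = (2429/369, 566/369)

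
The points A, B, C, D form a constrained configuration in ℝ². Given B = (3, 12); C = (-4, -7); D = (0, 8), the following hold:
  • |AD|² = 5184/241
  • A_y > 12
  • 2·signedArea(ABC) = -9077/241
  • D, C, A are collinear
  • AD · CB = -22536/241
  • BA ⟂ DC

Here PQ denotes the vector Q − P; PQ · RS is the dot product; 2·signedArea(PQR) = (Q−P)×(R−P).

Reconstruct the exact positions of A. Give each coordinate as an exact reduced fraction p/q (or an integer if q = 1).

A = (288/241, 3008/241)

1. A_x = 288/241  [D, C, A are collinear ∩ BA ⟂ DC]
2. A_y = 3008/241  [D, C, A are collinear ∩ BA ⟂ DC]
   → A = (288/241, 3008/241)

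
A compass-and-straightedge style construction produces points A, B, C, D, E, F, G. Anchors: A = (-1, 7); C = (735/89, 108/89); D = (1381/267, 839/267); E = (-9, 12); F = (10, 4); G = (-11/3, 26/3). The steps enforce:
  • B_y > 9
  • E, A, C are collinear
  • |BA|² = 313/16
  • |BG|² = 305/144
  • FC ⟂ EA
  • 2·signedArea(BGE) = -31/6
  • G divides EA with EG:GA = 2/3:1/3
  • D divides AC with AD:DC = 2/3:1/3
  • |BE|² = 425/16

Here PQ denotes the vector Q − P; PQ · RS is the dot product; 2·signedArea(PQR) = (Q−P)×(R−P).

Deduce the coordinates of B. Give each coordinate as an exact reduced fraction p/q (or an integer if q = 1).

1. B_x = -17/4  [line -10/3·x + -16/3·y + 235/6 = 0 ∩ |BA|² = 313/16]
2. B_y = 10  [line -10/3·x + -16/3·y + 235/6 = 0 ∩ |BA|² = 313/16]
   → B = (-17/4, 10)

B = (-17/4, 10)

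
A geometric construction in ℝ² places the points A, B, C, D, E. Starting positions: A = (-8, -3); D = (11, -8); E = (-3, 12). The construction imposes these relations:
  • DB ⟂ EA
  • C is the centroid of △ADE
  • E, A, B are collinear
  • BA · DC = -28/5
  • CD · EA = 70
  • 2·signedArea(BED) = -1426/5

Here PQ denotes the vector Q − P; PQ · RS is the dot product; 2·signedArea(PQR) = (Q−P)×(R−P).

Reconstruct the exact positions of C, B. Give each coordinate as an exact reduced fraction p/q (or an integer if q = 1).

1. C_x = 0  [C is the centroid of △ADE]
2. C_y = 1/3  [C is the centroid of △ADE]
   → C = (0, 1/3)
3. B_x = -38/5  [E, A, B are collinear ∩ DB ⟂ EA]
4. B_y = -9/5  [E, A, B are collinear ∩ DB ⟂ EA]
   → B = (-38/5, -9/5)

B = (-38/5, -9/5)
C = (0, 1/3)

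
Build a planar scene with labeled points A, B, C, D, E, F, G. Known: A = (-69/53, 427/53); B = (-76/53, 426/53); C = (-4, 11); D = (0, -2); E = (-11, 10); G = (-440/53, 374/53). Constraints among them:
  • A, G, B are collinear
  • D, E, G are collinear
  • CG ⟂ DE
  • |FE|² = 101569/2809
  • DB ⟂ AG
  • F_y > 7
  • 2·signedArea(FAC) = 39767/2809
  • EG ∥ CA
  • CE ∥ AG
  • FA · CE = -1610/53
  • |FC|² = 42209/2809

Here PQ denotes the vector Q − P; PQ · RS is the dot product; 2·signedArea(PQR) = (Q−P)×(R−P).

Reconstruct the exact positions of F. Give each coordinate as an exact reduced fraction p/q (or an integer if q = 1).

F = (-1472/265, 1974/265)

1. F_x = -1472/265  [2·signedArea(FAC) = 39767/2809 ∩ FA · CE = -1610/53]
2. F_y = 1974/265  [2·signedArea(FAC) = 39767/2809 ∩ FA · CE = -1610/53]
   → F = (-1472/265, 1974/265)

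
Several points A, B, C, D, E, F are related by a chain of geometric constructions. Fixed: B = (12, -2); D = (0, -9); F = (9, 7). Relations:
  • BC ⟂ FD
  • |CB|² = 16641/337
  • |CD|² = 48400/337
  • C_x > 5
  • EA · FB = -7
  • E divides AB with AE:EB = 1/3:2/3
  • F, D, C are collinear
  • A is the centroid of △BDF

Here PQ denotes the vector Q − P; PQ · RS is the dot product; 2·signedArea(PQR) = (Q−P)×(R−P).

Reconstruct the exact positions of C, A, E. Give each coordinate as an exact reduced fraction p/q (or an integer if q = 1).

A = (7, -4/3)
C = (1980/337, 487/337)
E = (26/3, -14/9)

1. C_x = 1980/337  [F, D, C are collinear ∩ BC ⟂ FD]
2. C_y = 487/337  [F, D, C are collinear ∩ BC ⟂ FD]
   → C = (1980/337, 487/337)
3. A_x = 7  [A is the centroid of △BDF]
4. A_y = -4/3  [A is the centroid of △BDF]
   → A = (7, -4/3)
5. E_x = 26/3  [E divides AB with AE:EB = 1/3:2/3]
6. E_y = -14/9  [E divides AB with AE:EB = 1/3:2/3]
   → E = (26/3, -14/9)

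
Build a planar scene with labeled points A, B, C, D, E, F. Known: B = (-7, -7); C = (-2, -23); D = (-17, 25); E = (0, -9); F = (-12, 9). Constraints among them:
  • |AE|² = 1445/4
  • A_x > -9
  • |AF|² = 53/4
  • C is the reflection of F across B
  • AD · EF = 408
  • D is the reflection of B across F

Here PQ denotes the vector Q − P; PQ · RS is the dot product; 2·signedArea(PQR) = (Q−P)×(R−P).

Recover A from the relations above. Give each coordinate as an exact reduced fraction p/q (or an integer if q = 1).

1. A_x = -17/2  [line 12·x + -18·y + 246 = 0 ∩ |AF|² = 53/4]
2. A_y = 8  [line 12·x + -18·y + 246 = 0 ∩ |AF|² = 53/4]
   → A = (-17/2, 8)

A = (-17/2, 8)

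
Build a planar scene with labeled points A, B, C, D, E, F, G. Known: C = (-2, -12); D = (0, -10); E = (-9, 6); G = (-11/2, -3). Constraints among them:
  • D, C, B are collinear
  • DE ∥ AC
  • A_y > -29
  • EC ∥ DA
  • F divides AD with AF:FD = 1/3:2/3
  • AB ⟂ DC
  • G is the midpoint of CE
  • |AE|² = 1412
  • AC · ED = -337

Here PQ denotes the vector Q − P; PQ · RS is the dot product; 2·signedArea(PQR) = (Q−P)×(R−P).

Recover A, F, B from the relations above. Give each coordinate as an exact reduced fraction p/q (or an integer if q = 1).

1. A_x = 7  [DE ∥ AC ∩ EC ∥ DA]
2. A_y = -28  [DE ∥ AC ∩ EC ∥ DA]
   → A = (7, -28)
3. F_x = 14/3  [F divides AD with AF:FD = 1/3:2/3]
4. F_y = -22  [F divides AD with AF:FD = 1/3:2/3]
   → F = (14/3, -22)
5. B_x = -11/2  [D, C, B are collinear ∩ AB ⟂ DC]
6. B_y = -31/2  [D, C, B are collinear ∩ AB ⟂ DC]
   → B = (-11/2, -31/2)

A = (7, -28)
B = (-11/2, -31/2)
F = (14/3, -22)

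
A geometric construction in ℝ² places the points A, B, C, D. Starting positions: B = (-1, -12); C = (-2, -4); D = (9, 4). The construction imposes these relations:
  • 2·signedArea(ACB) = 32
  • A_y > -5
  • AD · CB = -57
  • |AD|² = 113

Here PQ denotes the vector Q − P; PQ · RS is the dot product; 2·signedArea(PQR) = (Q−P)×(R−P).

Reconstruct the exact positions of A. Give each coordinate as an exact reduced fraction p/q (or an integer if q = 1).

1. A_x = 2  [2·signedArea(ACB) = 32 ∩ AD · CB = -57]
2. A_y = -4  [2·signedArea(ACB) = 32 ∩ AD · CB = -57]
   → A = (2, -4)

A = (2, -4)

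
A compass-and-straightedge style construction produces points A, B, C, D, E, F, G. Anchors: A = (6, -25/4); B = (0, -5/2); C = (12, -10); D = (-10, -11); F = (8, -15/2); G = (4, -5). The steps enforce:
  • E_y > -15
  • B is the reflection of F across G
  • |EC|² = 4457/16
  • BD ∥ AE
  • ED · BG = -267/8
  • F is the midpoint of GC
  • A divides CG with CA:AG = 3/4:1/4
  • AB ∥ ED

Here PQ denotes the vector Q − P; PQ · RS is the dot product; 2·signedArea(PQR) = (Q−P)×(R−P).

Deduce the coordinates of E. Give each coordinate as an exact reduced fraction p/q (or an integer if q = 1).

1. E_x = -4  [AB ∥ ED ∩ BD ∥ AE]
2. E_y = -59/4  [AB ∥ ED ∩ BD ∥ AE]
   → E = (-4, -59/4)

E = (-4, -59/4)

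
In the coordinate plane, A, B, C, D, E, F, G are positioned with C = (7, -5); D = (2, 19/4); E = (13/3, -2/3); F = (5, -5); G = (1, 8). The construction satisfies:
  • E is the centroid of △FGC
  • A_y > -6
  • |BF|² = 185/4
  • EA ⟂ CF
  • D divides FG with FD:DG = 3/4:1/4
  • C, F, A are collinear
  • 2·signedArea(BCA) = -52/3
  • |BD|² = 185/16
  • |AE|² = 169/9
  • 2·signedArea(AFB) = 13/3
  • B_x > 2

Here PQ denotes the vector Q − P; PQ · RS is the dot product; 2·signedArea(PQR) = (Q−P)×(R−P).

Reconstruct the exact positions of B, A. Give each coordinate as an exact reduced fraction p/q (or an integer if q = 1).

1. A_x = 13/3  [C, F, A are collinear ∩ EA ⟂ CF]
2. A_y = -5  [C, F, A are collinear ∩ EA ⟂ CF]
   → A = (13/3, -5)
3. B_y = 3/2  [2·signedArea(BCA) = -52/3]
4. B_x = 3  [|BD|² = 185/16]
   → B = (3, 3/2)

A = (13/3, -5)
B = (3, 3/2)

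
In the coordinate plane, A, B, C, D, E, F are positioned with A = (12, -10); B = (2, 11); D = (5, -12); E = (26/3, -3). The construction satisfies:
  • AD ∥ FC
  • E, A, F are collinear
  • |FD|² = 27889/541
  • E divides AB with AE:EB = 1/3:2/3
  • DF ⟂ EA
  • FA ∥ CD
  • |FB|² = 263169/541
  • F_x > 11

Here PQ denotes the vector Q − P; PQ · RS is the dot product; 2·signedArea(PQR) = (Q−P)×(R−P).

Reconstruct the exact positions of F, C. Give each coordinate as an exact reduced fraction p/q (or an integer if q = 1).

1. F_x = 6212/541  [E, A, F are collinear ∩ DF ⟂ EA]
2. F_y = -4822/541  [E, A, F are collinear ∩ DF ⟂ EA]
   → F = (6212/541, -4822/541)
3. C_x = 2425/541  [FA ∥ CD ∩ AD ∥ FC]
4. C_y = -5904/541  [FA ∥ CD ∩ AD ∥ FC]
   → C = (2425/541, -5904/541)

C = (2425/541, -5904/541)
F = (6212/541, -4822/541)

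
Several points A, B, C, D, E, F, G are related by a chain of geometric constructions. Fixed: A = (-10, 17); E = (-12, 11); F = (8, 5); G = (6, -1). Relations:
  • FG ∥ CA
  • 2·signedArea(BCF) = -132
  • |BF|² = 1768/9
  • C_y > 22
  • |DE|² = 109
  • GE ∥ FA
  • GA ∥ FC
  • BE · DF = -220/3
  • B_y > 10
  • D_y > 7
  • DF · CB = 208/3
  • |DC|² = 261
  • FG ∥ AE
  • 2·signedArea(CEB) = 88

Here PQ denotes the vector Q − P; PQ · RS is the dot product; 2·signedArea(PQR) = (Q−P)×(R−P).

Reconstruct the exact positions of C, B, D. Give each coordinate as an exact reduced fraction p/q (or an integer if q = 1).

1. C_x = -8  [FG ∥ CA ∩ GA ∥ FC]
2. C_y = 23  [FG ∥ CA ∩ GA ∥ FC]
   → C = (-8, 23)
3. B_x = -14/3  [2·signedArea(BCF) = -132 ∩ 2·signedArea(CEB) = 88]
4. B_y = 11  [2·signedArea(BCF) = -132 ∩ 2·signedArea(CEB) = 88]
   → B = (-14/3, 11)
5. D_x = -2  [DF · CB = 208/3 ∩ BE · DF = -220/3]
6. D_y = 8  [DF · CB = 208/3 ∩ BE · DF = -220/3]
   → D = (-2, 8)

B = (-14/3, 11)
C = (-8, 23)
D = (-2, 8)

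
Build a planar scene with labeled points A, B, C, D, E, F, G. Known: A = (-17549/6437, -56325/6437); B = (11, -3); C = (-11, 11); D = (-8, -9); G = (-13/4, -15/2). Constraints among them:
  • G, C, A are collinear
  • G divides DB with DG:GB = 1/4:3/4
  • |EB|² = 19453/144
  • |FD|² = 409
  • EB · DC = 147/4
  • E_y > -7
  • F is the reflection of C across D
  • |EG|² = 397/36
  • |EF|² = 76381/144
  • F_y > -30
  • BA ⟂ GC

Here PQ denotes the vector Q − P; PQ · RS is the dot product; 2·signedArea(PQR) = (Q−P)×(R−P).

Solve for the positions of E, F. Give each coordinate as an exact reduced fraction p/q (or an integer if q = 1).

1. E_x = -1/12  [line 3·x + -20·y + -519/4 = 0 ∩ |EG|² = 397/36]
2. E_y = -13/2  [line 3·x + -20·y + -519/4 = 0 ∩ |EG|² = 397/36]
   → E = (-1/12, -13/2)
3. F_x = -5  [F is the reflection of C across D]
4. F_y = -29  [F is the reflection of C across D]
   → F = (-5, -29)

E = (-1/12, -13/2)
F = (-5, -29)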